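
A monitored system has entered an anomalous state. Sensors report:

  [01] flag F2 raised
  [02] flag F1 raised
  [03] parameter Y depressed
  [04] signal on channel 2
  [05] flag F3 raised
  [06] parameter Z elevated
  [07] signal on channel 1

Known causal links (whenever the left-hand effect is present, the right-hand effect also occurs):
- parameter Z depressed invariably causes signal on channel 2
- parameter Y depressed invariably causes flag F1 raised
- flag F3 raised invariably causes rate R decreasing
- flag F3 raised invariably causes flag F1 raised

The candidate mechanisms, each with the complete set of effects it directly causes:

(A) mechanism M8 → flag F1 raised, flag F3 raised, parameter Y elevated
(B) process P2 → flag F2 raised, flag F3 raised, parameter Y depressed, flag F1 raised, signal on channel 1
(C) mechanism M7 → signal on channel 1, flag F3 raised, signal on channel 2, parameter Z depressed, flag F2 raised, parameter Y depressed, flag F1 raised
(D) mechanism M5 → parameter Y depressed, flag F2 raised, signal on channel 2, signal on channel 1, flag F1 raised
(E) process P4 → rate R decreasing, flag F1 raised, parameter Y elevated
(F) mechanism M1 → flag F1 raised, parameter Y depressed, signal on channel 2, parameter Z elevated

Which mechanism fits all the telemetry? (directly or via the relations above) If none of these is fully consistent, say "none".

none

For each candidate, compare predicted effects to what was observed:
(A) mechanism M8 — flag F2 raised -; flag F1 raised +; parameter Y depressed -; signal on channel 2 -; flag F3 raised +; parameter Z elevated -; signal on channel 1 -
(B) process P2 — flag F2 raised +; flag F1 raised +; parameter Y depressed +; signal on channel 2 -; flag F3 raised +; parameter Z elevated -; signal on channel 1 +
(C) mechanism M7 — flag F2 raised +; flag F1 raised +; parameter Y depressed +; signal on channel 2 +; flag F3 raised +; parameter Z elevated -; signal on channel 1 +
(D) mechanism M5 — flag F2 raised +; flag F1 raised +; parameter Y depressed +; signal on channel 2 +; flag F3 raised -; parameter Z elevated -; signal on channel 1 +
(E) process P4 — fails on flag F2 raised, parameter Y depressed, signal on channel 2, flag F3 raised, parameter Z elevated, signal on channel 1 (predicts parameter Y elevated, not parameter Y depressed)
(F) mechanism M1 — does not account for flag F2 raised, flag F3 raised, signal on channel 1
Every candidate fails on at least one observation.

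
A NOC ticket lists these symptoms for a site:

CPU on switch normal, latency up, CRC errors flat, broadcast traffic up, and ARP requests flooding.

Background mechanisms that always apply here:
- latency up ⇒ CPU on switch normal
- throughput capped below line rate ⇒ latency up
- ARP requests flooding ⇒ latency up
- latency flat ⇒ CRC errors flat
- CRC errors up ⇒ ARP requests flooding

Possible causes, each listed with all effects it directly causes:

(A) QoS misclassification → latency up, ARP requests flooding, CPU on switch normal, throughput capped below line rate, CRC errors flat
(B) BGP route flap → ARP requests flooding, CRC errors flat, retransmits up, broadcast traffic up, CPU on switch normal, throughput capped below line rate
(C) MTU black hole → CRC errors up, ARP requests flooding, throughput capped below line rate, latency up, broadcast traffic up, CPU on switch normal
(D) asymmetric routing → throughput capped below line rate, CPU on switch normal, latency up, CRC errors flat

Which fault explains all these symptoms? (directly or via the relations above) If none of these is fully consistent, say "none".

Per-candidate check:
(A) QoS misclassification — does not account for broadcast traffic up
(B) BGP route flap — CPU on switch normal +; latency up + (via ARP requests flooding → latency up); CRC errors flat +; broadcast traffic up +; ARP requests flooding +
(C) MTU black hole — CPU on switch normal +; latency up +; CRC errors flat -; broadcast traffic up +; ARP requests flooding +
(D) asymmetric routing — does not account for broadcast traffic up, ARP requests flooding
Only (B) is consistent with every observation.

B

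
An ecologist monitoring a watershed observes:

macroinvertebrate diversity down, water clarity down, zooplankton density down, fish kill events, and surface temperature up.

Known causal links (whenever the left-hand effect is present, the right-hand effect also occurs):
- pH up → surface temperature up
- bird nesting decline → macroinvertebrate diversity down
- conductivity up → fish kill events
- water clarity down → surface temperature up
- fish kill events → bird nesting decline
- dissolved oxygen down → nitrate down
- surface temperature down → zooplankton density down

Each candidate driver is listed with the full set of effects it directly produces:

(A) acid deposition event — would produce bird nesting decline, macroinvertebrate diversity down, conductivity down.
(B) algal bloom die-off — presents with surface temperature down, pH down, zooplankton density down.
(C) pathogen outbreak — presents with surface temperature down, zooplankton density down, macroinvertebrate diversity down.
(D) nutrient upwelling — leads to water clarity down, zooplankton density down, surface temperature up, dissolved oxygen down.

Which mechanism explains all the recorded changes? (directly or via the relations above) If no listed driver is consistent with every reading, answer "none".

none

Checking each candidate against the observations:
(A) acid deposition event — macroinvertebrate diversity down yes; water clarity down NO; zooplankton density down NO; fish kill events NO; surface temperature up NO
(B) algal bloom die-off — macroinvertebrate diversity down NO; water clarity down NO; zooplankton density down yes; fish kill events NO; surface temperature up NO
(C) pathogen outbreak — macroinvertebrate diversity down yes; water clarity down NO; zooplankton density down yes; fish kill events NO; surface temperature up NO
(D) nutrient upwelling — does not account for macroinvertebrate diversity down, fish kill events
Every candidate fails on at least one observation.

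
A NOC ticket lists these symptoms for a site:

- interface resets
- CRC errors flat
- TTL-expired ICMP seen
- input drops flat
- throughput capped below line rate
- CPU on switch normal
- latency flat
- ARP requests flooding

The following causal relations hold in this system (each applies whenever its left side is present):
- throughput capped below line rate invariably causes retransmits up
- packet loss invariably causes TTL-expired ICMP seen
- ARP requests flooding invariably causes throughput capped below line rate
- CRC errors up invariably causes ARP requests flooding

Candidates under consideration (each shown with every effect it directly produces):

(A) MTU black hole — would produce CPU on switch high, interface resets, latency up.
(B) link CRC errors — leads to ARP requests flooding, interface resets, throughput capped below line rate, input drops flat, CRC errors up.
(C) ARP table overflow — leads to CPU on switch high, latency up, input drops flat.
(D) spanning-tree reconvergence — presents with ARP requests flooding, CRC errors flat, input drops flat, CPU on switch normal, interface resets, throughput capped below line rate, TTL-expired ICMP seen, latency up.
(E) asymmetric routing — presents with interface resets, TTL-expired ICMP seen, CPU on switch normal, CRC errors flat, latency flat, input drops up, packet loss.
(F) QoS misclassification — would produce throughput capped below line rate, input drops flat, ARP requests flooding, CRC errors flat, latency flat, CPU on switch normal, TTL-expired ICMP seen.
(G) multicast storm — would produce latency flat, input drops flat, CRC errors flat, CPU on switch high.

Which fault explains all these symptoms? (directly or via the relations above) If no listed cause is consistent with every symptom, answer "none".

Testing each hypothesis:
(A) MTU black hole — fails on CRC errors flat, TTL-expired ICMP seen, input drops flat, throughput capped below line rate, CPU on switch normal, latency flat, ARP requests flooding (predicts CPU on switch high, not CPU on switch normal; predicts latency up, not latency flat)
(B) link CRC errors — fails on CRC errors flat, TTL-expired ICMP seen, CPU on switch normal, latency flat (predicts CRC errors up, not CRC errors flat)
(C) ARP table overflow — fails on interface resets, CRC errors flat, TTL-expired ICMP seen, throughput capped below line rate, CPU on switch normal, latency flat, ARP requests flooding (predicts CPU on switch high, not CPU on switch normal; predicts latency up, not latency flat)
(D) spanning-tree reconvergence — interface resets yes; CRC errors flat yes; TTL-expired ICMP seen yes; input drops flat yes; throughput capped below line rate yes; CPU on switch normal yes; latency flat NO; ARP requests flooding yes
(E) asymmetric routing — interface resets yes; CRC errors flat yes; TTL-expired ICMP seen yes; input drops flat NO; throughput capped below line rate NO; CPU on switch normal yes; latency flat yes; ARP requests flooding NO
(F) QoS misclassification — does not account for interface resets
(G) multicast storm — fails on interface resets, TTL-expired ICMP seen, throughput capped below line rate, CPU on switch normal, ARP requests flooding (predicts CPU on switch high, not CPU on switch normal)
None of the listed candidates fits everything.

none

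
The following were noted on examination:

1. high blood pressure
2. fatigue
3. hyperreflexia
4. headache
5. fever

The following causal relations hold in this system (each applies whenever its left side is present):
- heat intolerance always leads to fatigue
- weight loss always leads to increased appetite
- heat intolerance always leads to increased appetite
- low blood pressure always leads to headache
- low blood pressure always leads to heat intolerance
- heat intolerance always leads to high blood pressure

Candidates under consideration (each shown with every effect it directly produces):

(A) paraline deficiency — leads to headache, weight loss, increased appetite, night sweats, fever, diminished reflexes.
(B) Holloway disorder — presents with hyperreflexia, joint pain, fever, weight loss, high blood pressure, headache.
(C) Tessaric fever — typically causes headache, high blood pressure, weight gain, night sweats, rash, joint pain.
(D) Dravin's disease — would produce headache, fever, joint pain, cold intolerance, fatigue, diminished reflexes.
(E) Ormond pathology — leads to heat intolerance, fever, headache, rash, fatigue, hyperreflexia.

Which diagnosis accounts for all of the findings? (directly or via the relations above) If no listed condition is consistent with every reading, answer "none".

E

Per-candidate check:
(A) paraline deficiency — fails on high blood pressure, fatigue, hyperreflexia (predicts diminished reflexes, not hyperreflexia)
(B) Holloway disorder — high blood pressure +; fatigue -; hyperreflexia +; headache +; fever +
(C) Tessaric fever — does not account for fatigue, hyperreflexia, fever
(D) Dravin's disease — fails on high blood pressure, hyperreflexia (predicts diminished reflexes, not hyperreflexia)
(E) Ormond pathology — high blood pressure + (by heat intolerance → high blood pressure); fatigue +; hyperreflexia +; headache +; fever +
(E) alone accounts for all the evidence.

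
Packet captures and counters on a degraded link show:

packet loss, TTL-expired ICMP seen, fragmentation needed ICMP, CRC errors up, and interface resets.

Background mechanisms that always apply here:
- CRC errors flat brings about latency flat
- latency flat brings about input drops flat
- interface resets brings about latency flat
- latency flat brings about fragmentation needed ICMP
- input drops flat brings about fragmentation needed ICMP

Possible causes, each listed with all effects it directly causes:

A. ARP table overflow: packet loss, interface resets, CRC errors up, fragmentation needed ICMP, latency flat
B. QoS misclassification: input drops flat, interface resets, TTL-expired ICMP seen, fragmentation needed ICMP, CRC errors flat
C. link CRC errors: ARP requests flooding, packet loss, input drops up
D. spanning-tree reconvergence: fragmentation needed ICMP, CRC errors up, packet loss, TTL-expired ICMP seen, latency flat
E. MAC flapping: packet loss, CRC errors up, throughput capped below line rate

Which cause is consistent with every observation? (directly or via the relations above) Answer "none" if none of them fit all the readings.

none

Testing each hypothesis:
(A) ARP table overflow — does not account for TTL-expired ICMP seen
(B) QoS misclassification — packet loss ✗; TTL-expired ICMP seen ✓; fragmentation needed ICMP ✓; CRC errors up ✗; interface resets ✓
(C) link CRC errors — does not account for TTL-expired ICMP seen, fragmentation needed ICMP, CRC errors up, interface resets
(D) spanning-tree reconvergence — packet loss ✓; TTL-expired ICMP seen ✓; fragmentation needed ICMP ✓; CRC errors up ✓; interface resets ✗
(E) MAC flapping — packet loss ✓; TTL-expired ICMP seen ✗; fragmentation needed ICMP ✗; CRC errors up ✓; interface resets ✗
Every candidate fails on at least one observation.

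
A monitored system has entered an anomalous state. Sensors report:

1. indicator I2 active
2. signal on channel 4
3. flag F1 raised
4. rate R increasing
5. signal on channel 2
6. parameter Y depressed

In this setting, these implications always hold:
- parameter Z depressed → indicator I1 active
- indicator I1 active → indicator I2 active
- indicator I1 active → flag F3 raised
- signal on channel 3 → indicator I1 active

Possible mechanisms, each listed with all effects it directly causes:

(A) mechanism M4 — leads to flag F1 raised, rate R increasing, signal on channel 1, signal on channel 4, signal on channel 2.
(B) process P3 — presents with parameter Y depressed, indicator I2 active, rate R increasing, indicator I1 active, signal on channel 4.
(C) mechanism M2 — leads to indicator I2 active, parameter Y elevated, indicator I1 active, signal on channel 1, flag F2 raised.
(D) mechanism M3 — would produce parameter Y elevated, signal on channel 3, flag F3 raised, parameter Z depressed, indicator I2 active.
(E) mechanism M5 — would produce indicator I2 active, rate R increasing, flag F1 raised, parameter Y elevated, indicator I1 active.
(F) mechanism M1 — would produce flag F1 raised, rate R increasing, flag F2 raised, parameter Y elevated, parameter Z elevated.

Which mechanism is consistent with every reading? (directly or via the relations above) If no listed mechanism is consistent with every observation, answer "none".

For each candidate, compare predicted effects to what was observed:
(A) mechanism M4 — does not account for indicator I2 active, parameter Y depressed
(B) process P3 — indicator I2 active ✓; signal on channel 4 ✓; flag F1 raised ✗; rate R increasing ✓; signal on channel 2 ✗; parameter Y depressed ✓
(C) mechanism M2 — indicator I2 active ✓; signal on channel 4 ✗; flag F1 raised ✗; rate R increasing ✗; signal on channel 2 ✗; parameter Y depressed ✗
(D) mechanism M3 — indicator I2 active ✓; signal on channel 4 ✗; flag F1 raised ✗; rate R increasing ✗; signal on channel 2 ✗; parameter Y depressed ✗
(E) mechanism M5 — indicator I2 active ✓; signal on channel 4 ✗; flag F1 raised ✓; rate R increasing ✓; signal on channel 2 ✗; parameter Y depressed ✗
(F) mechanism M1 — indicator I2 active ✗; signal on channel 4 ✗; flag F1 raised ✓; rate R increasing ✓; signal on channel 2 ✗; parameter Y depressed ✗
None of the listed candidates fits everything.

none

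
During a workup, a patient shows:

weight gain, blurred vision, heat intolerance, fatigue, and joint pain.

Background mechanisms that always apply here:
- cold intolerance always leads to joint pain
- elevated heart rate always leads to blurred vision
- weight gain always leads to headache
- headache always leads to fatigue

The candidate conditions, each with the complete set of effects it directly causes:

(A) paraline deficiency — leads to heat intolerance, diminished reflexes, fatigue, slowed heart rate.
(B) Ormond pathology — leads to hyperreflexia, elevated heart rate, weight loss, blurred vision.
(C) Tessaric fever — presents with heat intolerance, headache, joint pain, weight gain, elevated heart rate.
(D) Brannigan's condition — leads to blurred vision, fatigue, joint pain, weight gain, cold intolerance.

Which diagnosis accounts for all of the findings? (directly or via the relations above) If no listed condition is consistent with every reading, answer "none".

For each candidate, compare predicted effects to what was observed:
(A) paraline deficiency — does not account for weight gain, blurred vision, joint pain
(B) Ormond pathology — weight gain NO; blurred vision yes; heat intolerance NO; fatigue NO; joint pain NO
(C) Tessaric fever — accounts for every observation (blurred vision via elevated heart rate → blurred vision)
(D) Brannigan's condition — fails on heat intolerance (predicts cold intolerance, not heat intolerance)
(C) alone accounts for all the evidence.

C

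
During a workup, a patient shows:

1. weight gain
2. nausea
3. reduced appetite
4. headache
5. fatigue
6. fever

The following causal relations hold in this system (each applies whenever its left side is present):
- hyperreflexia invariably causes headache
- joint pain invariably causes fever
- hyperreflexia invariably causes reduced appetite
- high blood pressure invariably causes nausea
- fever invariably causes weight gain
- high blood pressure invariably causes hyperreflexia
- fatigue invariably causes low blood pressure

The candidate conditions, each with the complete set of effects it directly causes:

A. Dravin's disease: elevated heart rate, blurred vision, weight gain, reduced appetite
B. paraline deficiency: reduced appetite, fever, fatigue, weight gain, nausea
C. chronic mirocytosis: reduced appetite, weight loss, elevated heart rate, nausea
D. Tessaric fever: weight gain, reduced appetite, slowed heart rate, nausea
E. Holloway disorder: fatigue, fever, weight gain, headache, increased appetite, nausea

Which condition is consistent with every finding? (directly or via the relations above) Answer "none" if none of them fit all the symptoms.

none

Testing each hypothesis:
(A) Dravin's disease — weight gain match; nausea miss; reduced appetite match; headache miss; fatigue miss; fever miss
(B) paraline deficiency — does not account for headache
(C) chronic mirocytosis — weight gain miss; nausea match; reduced appetite match; headache miss; fatigue miss; fever miss
(D) Tessaric fever — weight gain match; nausea match; reduced appetite match; headache miss; fatigue miss; fever miss
(E) Holloway disorder — weight gain match; nausea match; reduced appetite miss; headache match; fatigue match; fever match
None of the listed candidates fits everything.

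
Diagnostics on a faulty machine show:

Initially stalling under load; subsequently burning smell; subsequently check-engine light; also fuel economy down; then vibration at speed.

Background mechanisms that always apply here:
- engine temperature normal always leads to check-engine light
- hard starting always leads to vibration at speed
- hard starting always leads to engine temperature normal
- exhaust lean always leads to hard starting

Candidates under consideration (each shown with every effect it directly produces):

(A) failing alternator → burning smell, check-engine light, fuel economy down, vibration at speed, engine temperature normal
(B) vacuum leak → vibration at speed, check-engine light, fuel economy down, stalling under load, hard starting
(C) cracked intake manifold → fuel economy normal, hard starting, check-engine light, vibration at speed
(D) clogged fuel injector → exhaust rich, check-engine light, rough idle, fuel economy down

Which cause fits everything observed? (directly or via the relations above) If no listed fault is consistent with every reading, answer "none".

Checking each candidate against the observations:
(A) failing alternator — stalling under load ✗; burning smell ✓; check-engine light ✓; fuel economy down ✓; vibration at speed ✓
(B) vacuum leak — stalling under load ✓; burning smell ✗; check-engine light ✓; fuel economy down ✓; vibration at speed ✓
(C) cracked intake manifold — fails on stalling under load, burning smell, fuel economy down (predicts fuel economy normal, not fuel economy down)
(D) clogged fuel injector — does not account for stalling under load, burning smell, vibration at speed
Every candidate fails on at least one observation.

none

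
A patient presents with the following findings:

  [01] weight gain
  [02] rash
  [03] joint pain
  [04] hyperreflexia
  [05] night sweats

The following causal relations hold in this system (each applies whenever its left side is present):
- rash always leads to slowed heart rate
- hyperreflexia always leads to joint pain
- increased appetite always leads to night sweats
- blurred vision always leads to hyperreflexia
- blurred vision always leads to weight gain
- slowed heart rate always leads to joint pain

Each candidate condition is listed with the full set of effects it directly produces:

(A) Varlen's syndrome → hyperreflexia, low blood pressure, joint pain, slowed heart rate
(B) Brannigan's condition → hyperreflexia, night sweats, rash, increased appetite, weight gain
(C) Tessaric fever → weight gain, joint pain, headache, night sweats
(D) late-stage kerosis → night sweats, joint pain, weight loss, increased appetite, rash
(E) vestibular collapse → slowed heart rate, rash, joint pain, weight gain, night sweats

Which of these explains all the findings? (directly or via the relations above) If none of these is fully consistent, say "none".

B

For each candidate, compare predicted effects to what was observed:
(A) Varlen's syndrome — does not account for weight gain, rash, night sweats
(B) Brannigan's condition — weight gain ✓; rash ✓; joint pain ✓ (by hyperreflexia → joint pain); hyperreflexia ✓; night sweats ✓
(C) Tessaric fever — does not account for rash, hyperreflexia
(D) late-stage kerosis — fails on weight gain, hyperreflexia (predicts weight loss, not weight gain)
(E) vestibular collapse — does not account for hyperreflexia
(B) is the only candidate with no mismatches.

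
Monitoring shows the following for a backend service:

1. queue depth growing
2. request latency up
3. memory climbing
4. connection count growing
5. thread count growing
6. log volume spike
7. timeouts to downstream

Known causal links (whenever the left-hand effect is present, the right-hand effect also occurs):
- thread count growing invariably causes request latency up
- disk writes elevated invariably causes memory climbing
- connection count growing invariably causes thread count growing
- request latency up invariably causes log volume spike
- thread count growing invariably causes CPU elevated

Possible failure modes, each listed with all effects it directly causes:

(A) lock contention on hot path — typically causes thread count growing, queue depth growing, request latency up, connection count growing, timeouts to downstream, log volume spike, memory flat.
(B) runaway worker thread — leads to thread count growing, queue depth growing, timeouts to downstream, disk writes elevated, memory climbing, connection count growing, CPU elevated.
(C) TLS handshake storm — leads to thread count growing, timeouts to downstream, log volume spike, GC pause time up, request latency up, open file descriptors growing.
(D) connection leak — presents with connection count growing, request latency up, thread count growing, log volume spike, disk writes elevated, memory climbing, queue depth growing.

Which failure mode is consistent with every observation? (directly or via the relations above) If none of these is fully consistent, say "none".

B

Testing each hypothesis:
(A) lock contention on hot path — fails on memory climbing (predicts memory flat, not memory climbing)
(B) runaway worker thread — accounts for every observation (request latency up via thread count growing → request latency up)
(C) TLS handshake storm — queue depth growing miss; request latency up match; memory climbing miss; connection count growing miss; thread count growing match; log volume spike match; timeouts to downstream match
(D) connection leak — does not account for timeouts to downstream
(B) alone accounts for all the evidence.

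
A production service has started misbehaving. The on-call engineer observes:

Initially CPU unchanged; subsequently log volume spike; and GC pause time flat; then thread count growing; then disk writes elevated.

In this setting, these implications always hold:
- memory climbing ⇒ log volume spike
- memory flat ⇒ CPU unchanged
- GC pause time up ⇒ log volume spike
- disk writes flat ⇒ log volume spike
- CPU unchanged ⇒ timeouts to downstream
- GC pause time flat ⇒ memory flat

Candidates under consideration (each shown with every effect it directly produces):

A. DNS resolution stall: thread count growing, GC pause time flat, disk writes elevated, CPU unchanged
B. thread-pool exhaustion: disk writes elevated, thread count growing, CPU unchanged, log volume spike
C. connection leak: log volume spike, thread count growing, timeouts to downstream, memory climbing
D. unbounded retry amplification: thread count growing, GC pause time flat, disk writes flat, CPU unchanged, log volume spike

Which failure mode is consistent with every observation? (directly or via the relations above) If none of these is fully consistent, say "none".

none

Checking each candidate against the observations:
(A) DNS resolution stall — CPU unchanged +; log volume spike -; GC pause time flat +; thread count growing +; disk writes elevated +
(B) thread-pool exhaustion — does not account for GC pause time flat
(C) connection leak — CPU unchanged -; log volume spike +; GC pause time flat -; thread count growing +; disk writes elevated -
(D) unbounded retry amplification — CPU unchanged +; log volume spike +; GC pause time flat +; thread count growing +; disk writes elevated -
Every candidate fails on at least one observation.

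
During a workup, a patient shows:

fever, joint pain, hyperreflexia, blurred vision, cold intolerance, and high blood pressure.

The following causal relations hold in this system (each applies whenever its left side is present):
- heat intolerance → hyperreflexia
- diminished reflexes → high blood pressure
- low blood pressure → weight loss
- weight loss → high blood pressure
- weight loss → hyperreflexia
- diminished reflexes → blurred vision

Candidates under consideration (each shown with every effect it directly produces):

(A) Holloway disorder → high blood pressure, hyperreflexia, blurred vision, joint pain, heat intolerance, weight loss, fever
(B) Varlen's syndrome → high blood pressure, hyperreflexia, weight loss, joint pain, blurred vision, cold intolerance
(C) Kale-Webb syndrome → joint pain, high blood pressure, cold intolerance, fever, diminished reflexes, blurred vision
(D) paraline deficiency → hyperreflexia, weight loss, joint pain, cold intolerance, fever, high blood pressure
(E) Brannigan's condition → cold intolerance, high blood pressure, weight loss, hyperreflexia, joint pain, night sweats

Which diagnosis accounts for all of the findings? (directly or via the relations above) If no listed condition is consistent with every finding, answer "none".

none

Testing each hypothesis:
(A) Holloway disorder — fails on cold intolerance (predicts heat intolerance, not cold intolerance)
(B) Varlen's syndrome — fever miss; joint pain match; hyperreflexia match; blurred vision match; cold intolerance match; high blood pressure match
(C) Kale-Webb syndrome — fails on hyperreflexia (predicts diminished reflexes, not hyperreflexia)
(D) paraline deficiency — fever match; joint pain match; hyperreflexia match; blurred vision miss; cold intolerance match; high blood pressure match
(E) Brannigan's condition — does not account for fever, blurred vision
None of the listed candidates fits everything.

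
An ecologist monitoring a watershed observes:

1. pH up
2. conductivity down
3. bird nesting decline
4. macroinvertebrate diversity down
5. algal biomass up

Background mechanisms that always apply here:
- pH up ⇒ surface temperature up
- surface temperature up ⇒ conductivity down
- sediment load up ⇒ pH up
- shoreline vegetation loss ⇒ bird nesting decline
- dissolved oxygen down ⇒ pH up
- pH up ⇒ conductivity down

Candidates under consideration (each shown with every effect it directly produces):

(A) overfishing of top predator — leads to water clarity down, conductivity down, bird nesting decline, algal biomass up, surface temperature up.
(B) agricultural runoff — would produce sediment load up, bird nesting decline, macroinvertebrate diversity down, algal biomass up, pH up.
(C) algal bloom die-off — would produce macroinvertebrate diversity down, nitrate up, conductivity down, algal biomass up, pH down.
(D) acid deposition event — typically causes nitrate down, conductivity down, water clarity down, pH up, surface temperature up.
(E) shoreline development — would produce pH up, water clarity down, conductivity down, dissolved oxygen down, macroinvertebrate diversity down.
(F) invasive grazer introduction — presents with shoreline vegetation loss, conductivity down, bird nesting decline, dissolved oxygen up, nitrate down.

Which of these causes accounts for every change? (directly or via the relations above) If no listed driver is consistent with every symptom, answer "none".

B

For each candidate, compare predicted effects to what was observed:
(A) overfishing of top predator — pH up NO; conductivity down yes; bird nesting decline yes; macroinvertebrate diversity down NO; algal biomass up yes
(B) agricultural runoff — accounts for every observation (conductivity down through pH up → conductivity down)
(C) algal bloom die-off — pH up NO; conductivity down yes; bird nesting decline NO; macroinvertebrate diversity down yes; algal biomass up yes
(D) acid deposition event — does not account for bird nesting decline, macroinvertebrate diversity down, algal biomass up
(E) shoreline development — pH up yes; conductivity down yes; bird nesting decline NO; macroinvertebrate diversity down yes; algal biomass up NO
(F) invasive grazer introduction — pH up NO; conductivity down yes; bird nesting decline yes; macroinvertebrate diversity down NO; algal biomass up NO
Only (B) is consistent with every observation.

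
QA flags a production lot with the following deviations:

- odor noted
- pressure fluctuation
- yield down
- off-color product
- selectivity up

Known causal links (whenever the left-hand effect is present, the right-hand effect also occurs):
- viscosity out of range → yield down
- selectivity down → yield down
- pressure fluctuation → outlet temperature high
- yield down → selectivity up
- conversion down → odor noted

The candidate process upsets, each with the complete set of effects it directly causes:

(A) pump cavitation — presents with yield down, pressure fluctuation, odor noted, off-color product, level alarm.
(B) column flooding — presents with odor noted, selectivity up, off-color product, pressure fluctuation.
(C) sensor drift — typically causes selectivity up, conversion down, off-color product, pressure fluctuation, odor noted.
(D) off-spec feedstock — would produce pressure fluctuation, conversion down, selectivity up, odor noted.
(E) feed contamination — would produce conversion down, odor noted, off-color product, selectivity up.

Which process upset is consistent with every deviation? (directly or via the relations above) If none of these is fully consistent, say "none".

Testing each hypothesis:
(A) pump cavitation — accounts for every observation (selectivity up through yield down → selectivity up)
(B) column flooding — does not account for yield down
(C) sensor drift — odor noted yes; pressure fluctuation yes; yield down NO; off-color product yes; selectivity up yes
(D) off-spec feedstock — odor noted yes; pressure fluctuation yes; yield down NO; off-color product NO; selectivity up yes
(E) feed contamination — odor noted yes; pressure fluctuation NO; yield down NO; off-color product yes; selectivity up yes
Only (A) is consistent with every observation.

A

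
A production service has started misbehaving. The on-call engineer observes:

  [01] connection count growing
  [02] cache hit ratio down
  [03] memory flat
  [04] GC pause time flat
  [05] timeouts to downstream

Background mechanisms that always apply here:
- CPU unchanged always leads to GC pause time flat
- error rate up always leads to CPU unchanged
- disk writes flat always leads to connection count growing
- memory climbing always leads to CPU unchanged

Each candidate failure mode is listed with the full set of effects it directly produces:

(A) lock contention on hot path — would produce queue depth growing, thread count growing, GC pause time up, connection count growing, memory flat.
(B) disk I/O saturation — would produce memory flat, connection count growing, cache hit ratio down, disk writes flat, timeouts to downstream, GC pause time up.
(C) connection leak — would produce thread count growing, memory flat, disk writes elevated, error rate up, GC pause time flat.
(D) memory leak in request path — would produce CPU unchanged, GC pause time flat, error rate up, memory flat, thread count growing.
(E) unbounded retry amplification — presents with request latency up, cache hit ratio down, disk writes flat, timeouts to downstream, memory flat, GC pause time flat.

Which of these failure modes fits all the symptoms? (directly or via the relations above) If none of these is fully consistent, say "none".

For each candidate, compare predicted effects to what was observed:
(A) lock contention on hot path — fails on cache hit ratio down, GC pause time flat, timeouts to downstream (predicts GC pause time up, not GC pause time flat)
(B) disk I/O saturation — connection count growing +; cache hit ratio down +; memory flat +; GC pause time flat -; timeouts to downstream +
(C) connection leak — does not account for connection count growing, cache hit ratio down, timeouts to downstream
(D) memory leak in request path — does not account for connection count growing, cache hit ratio down, timeouts to downstream
(E) unbounded retry amplification — accounts for every observation (connection count growing by disk writes flat → connection count growing)
(E) is the only candidate with no mismatches.

E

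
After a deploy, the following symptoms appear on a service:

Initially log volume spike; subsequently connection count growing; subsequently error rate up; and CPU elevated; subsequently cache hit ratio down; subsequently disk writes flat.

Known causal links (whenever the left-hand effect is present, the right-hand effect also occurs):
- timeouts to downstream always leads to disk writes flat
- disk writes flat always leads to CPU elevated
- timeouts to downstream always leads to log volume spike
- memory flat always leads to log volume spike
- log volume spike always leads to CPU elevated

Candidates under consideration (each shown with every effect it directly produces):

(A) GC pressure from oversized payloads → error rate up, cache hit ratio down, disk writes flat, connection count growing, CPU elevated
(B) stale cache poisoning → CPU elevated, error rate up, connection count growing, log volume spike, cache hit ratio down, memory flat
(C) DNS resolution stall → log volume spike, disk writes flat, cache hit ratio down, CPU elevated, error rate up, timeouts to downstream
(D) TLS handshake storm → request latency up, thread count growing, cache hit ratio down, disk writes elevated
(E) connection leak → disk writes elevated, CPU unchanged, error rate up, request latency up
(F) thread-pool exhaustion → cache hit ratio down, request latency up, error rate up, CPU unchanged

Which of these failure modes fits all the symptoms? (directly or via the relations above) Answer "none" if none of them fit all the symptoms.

Per-candidate check:
(A) GC pressure from oversized payloads — log volume spike ✗; connection count growing ✓; error rate up ✓; CPU elevated ✓; cache hit ratio down ✓; disk writes flat ✓
(B) stale cache poisoning — does not account for disk writes flat
(C) DNS resolution stall — does not account for connection count growing
(D) TLS handshake storm — fails on log volume spike, connection count growing, error rate up, CPU elevated, disk writes flat (predicts disk writes elevated, not disk writes flat)
(E) connection leak — log volume spike ✗; connection count growing ✗; error rate up ✓; CPU elevated ✗; cache hit ratio down ✗; disk writes flat ✗
(F) thread-pool exhaustion — log volume spike ✗; connection count growing ✗; error rate up ✓; CPU elevated ✗; cache hit ratio down ✓; disk writes flat ✗
Every candidate fails on at least one observation.

none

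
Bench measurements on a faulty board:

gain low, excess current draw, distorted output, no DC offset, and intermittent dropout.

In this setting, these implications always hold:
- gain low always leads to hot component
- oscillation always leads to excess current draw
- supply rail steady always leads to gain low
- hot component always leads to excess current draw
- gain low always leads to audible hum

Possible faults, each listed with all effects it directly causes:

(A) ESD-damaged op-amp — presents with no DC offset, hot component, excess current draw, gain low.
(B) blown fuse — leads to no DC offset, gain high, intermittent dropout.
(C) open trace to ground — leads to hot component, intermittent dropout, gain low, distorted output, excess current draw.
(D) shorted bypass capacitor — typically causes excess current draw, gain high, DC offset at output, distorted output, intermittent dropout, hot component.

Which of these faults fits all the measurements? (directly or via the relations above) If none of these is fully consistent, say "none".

none

Testing each hypothesis:
(A) ESD-damaged op-amp — does not account for distorted output, intermittent dropout
(B) blown fuse — gain low miss; excess current draw miss; distorted output miss; no DC offset match; intermittent dropout match
(C) open trace to ground — does not account for no DC offset
(D) shorted bypass capacitor — fails on gain low, no DC offset (predicts gain high, not gain low; predicts DC offset at output, not no DC offset)
Every candidate fails on at least one observation.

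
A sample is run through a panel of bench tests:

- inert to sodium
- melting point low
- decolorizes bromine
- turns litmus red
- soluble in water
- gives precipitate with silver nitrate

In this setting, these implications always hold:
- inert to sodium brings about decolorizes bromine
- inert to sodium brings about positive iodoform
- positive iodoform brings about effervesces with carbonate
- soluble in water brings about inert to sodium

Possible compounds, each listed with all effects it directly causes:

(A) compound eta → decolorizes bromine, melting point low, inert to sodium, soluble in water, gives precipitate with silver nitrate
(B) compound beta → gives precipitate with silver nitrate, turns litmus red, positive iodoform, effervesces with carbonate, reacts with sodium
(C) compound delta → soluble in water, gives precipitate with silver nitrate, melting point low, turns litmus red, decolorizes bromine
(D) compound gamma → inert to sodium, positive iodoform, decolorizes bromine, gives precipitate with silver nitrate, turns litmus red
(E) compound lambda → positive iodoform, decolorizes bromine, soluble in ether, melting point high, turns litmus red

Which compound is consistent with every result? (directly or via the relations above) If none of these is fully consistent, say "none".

C

For each candidate, compare predicted effects to what was observed:
(A) compound eta — does not account for turns litmus red
(B) compound beta — inert to sodium miss; melting point low miss; decolorizes bromine miss; turns litmus red match; soluble in water miss; gives precipitate with silver nitrate match
(C) compound delta — accounts for every observation (inert to sodium through soluble in water → inert to sodium)
(D) compound gamma — does not account for melting point low, soluble in water
(E) compound lambda — inert to sodium miss; melting point low miss; decolorizes bromine match; turns litmus red match; soluble in water miss; gives precipitate with silver nitrate miss
(C) is the only candidate with no mismatches.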